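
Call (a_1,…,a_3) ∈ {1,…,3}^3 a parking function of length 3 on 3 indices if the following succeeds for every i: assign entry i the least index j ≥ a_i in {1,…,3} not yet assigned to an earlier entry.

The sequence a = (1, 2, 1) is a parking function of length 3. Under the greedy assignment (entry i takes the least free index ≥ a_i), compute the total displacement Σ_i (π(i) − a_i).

2

Σπ = 3·4/2 = 6 (π permutes [3]); Σa = 1+2+1 = 4; disp = 6−4 = 2.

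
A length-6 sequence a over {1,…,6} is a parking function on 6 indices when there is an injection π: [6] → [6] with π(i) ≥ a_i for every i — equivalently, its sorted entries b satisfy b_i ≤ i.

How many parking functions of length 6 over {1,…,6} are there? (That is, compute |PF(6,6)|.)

16807

Count = (7−6)·7^(6−1) = 1×16807 = 16807
E.g. (1,2,6,2,1,4) → sorted (1,1,2,2,4,6): b_i ≤ i ∀i, a PF.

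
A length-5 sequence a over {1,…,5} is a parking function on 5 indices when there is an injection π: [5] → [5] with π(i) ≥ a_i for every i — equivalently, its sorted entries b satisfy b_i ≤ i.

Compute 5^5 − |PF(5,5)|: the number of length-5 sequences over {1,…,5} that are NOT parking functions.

1829

|PF| = 1·6^4 = 1 · 1296 = 1296 [KW]
Example (5,3,5,4,5) → sorted (3,4,5,5,5): b_1=3>1, not a PF.
Total 3125; non-PF = 3125−1296 = 1829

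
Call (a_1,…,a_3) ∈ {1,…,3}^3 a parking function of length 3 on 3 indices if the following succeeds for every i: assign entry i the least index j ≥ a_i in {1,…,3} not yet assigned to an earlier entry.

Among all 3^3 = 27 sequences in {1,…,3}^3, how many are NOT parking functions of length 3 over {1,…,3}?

#PF = 1·4^2 = 1 · 16 = 16 (Konheim–Weiss)
Example (2,2,3) → sorted (2,2,3): b_1=2>1, not a PF.
So 27 − 16 = 11 fail.

11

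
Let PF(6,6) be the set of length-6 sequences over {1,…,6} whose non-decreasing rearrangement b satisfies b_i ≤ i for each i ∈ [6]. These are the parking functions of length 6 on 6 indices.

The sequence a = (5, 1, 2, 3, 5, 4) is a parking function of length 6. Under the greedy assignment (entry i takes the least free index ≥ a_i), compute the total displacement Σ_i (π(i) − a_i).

Σπ(i) = 1+…+6 = 21; Σa = 5+1+2+3+5+4 = 20; disp = 21−20 = 1.

1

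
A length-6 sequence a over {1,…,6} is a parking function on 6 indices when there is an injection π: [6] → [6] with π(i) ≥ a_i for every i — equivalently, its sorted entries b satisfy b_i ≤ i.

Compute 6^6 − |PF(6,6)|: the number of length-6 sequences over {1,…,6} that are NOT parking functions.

29849

Count = (7−6)·7^(6−1) = 1 · 16807 = 16807 (Pollak)
Check (5,5,5,5,4,6) → sorted (4,5,5,5,5,6): b_1=4>1, not a PF.
So 46656 − 16807 = 29849 fail.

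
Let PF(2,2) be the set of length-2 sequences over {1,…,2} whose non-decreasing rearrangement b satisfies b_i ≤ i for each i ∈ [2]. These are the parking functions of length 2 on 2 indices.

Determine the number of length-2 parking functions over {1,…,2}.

3

|PF(2,2)| = (3−2)·3^(2−1) = 1·3 = 3 [KW]
One tuple (2,1) → sorted (1,2): b_i ≤ i ∀i, a PF.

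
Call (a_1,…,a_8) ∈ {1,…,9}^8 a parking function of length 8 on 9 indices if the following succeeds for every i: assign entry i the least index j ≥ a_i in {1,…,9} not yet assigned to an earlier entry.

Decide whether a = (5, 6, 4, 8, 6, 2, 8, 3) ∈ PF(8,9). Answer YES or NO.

YES

Sorted: b = (2, 3, 4, 5, 6, 6, 8, 8).
  b_1=2 ≤ 2
  b_2=3 ≤ 3
  b_3=4 ≤ 4
  b_4=5 ≤ 5
  b_5=6 ≤ 6
  b_6=6 ≤ 7
  b_7=8 ≤ 8
  b_8=8 ≤ 9
All bounds hold ⇒ YES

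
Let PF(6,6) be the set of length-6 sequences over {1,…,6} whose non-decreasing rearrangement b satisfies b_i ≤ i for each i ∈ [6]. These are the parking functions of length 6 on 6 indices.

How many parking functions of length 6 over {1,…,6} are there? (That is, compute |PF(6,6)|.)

#PF = (6+1−6)·(6+1)^{6−1} = 1·16807 = 16807
Example (3,4,1,6,1,4) → sorted (1,1,3,4,4,6): b_i ≤ i ∀i, a PF.

16807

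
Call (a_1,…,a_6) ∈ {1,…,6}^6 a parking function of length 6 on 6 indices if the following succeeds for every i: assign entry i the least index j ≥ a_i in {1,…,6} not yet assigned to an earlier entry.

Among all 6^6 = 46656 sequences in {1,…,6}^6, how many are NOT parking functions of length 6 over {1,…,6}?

29849

#PF = (6+1−6)·(6+1)^{6−1} = 1 · 16807 = 16807 [KW]
E.g. (2,6,3,1,6,1) → sorted (1,1,2,3,6,6): b_5=6>5, not a PF.
Total 46656; non-PF = 46656−16807 = 29849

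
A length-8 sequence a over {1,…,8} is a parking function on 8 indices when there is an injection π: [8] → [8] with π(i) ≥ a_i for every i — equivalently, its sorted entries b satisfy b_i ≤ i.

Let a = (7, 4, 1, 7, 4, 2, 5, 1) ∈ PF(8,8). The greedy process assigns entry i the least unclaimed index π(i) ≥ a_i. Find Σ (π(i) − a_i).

5

Σπ = 8·9/2 = 36 (π permutes [8]); Σa = 7+4+1+7+4+2+5+1 = 31; disp = 36−31 = 5.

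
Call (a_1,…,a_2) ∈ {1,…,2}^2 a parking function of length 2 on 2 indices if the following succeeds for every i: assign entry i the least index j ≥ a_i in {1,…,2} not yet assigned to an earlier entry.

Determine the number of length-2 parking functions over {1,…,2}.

3

|PF(2,2)| = (3−2)·3^(2−1) = 1·3 = 3 [KW]
Check (1,1) → sorted (1,1): b_i ≤ i ∀i, a PF.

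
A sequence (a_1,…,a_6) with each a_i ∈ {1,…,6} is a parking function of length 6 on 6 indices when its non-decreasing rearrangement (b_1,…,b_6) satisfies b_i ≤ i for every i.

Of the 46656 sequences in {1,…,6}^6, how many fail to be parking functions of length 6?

#PF = (6−6+1)·(6+1)^(6−1) = 1·16807 = 16807 (Konheim–Weiss)
One tuple (4,2,4,2,6,5) → sorted (2,2,4,4,5,6): b_1=2>1, not a PF.
Total 46656; non-PF = 46656−16807 = 29849

29849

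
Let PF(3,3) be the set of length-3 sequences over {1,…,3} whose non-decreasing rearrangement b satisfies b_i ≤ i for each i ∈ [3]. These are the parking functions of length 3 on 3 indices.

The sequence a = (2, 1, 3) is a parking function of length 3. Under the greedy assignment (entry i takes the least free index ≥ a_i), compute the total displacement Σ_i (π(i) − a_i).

0

Σπ = 3·4/2 = 6 (π permutes [3]); Σa = 2+1+3 = 6; disp = 6−6 = 0.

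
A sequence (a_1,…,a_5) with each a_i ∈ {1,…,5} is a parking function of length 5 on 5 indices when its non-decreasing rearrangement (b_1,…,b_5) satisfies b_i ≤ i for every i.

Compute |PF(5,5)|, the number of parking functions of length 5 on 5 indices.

|PF(5,5)| = (5−5+1)·(5+1)^(5−1) = 1·1296 = 1296 [KW]
One tuple (4,2,5,1,3) → sorted (1,2,3,4,5): b_i ≤ i ∀i, a PF.

1296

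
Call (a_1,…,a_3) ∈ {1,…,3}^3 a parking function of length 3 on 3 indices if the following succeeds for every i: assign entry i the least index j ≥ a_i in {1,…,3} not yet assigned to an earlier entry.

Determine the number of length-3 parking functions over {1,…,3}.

16

|PF(3,3)| = (3+1−3)·(3+1)^{3−1} = 1·16 = 16
One tuple (2,3,1) → sorted (1,2,3): b_i ≤ i ∀i, a PF.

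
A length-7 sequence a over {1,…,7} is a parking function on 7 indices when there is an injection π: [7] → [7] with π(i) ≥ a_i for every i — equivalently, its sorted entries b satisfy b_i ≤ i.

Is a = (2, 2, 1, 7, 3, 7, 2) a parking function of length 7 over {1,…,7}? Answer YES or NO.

Order a: b = (1, 2, 2, 2, 3, 7, 7).
  b_1=1 ≤ 1
  b_2=2 ≤ 2
  b_3=2 ≤ 3
  b_4=2 ≤ 4
  b_5=3 ≤ 5
  b_6=7 > 6
  fails at i=6 ⇒ NO

NO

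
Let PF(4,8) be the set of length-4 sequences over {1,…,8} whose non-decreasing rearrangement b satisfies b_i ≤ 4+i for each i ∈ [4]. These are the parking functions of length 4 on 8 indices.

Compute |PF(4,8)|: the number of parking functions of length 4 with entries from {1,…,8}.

3645

Count = (8+1−4)·(8+1)^{4−1} = 5 · 729 = 3645 (Konheim–Weiss)
E.g. (2,1,3,8) → sorted (1,2,3,8): b_i ≤ 4+i ∀i, a PF.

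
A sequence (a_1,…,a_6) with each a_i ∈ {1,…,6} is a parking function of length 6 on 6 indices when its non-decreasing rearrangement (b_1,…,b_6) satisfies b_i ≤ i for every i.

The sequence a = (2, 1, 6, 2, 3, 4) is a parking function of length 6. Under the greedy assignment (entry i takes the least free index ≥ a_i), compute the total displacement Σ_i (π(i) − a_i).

Σπ = 6·7/2 = 21 (π permutes [6]); Σa = 2+1+6+2+3+4 = 18; disp = 21−18 = 3.

3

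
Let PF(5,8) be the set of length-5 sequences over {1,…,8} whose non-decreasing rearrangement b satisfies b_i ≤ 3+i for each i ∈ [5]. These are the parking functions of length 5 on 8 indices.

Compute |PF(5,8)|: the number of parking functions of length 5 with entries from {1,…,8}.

26244

#PF = (8−5+1)·(8+1)^(5−1) = 4·6561 = 26244 (Konheim–Weiss)
Example (3,1,5,7,2) → sorted (1,2,3,5,7): b_i ≤ 3+i ∀i, a PF.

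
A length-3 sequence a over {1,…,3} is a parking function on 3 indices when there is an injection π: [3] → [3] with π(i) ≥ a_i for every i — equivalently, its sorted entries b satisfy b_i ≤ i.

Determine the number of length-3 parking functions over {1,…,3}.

16

#PF = (3−3+1)·(3+1)^(3−1) = 1·16 = 16
One tuple (2,2,1) → sorted (1,2,2): b_i ≤ i ∀i, a PF.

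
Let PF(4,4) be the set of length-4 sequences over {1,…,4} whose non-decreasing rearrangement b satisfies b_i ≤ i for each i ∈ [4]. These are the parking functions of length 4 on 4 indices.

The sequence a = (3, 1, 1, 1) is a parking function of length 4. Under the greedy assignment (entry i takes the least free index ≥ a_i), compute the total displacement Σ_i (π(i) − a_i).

4

Σπ = 4·5/2 = 10 (π permutes [4]); Σa = 3+1+1+1 = 6; disp = 10−6 = 4.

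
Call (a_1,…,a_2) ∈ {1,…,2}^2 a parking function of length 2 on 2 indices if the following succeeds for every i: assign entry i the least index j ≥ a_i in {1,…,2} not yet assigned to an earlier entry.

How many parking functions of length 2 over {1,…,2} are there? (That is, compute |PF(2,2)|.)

3

#PF = (3−2)·3^(2−1) = 1·3 = 3 [KW]
One tuple (1,1) → sorted (1,1): b_i ≤ i ∀i, a PF.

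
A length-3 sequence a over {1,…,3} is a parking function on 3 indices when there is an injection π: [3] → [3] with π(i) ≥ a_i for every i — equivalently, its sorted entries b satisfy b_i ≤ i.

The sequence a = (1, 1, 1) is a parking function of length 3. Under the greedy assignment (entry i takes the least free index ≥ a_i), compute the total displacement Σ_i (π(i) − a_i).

3

Σπ(i) = 1+…+3 = 6; Σa = 1+1+1 = 3; disp = 6−3 = 3.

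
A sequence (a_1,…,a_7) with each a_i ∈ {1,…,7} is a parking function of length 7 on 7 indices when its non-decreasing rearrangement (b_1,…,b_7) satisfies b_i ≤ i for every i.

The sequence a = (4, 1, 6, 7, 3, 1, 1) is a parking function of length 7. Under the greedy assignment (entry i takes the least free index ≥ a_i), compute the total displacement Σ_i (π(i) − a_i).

Σπ = 7·8/2 = 28 (π permutes [7]); Σa = 4+1+6+7+3+1+1 = 23; disp = 28−23 = 5.

5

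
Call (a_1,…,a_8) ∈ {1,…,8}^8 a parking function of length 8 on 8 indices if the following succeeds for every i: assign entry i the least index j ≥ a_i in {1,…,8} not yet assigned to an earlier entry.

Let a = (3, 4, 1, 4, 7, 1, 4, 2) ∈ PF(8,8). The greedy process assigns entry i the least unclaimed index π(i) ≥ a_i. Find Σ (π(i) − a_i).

10

Σπ = 8·9/2 = 36 (π permutes [8]); Σa = 3+4+1+4+7+1+4+2 = 26; disp = 36−26 = 10.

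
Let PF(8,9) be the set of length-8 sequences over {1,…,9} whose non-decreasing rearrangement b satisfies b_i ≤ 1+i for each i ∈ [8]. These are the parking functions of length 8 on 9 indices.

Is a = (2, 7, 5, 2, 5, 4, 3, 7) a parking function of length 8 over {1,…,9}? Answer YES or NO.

Sorted: b = (2, 2, 3, 4, 5, 5, 7, 7).
  b_1=2 ≤ 2
  b_2=2 ≤ 3
  b_3=3 ≤ 4
  b_4=4 ≤ 5
  b_5=5 ≤ 6
  b_6=5 ≤ 7
  b_7=7 ≤ 8
  b_8=7 ≤ 9
All bounds hold ⇒ YES

YES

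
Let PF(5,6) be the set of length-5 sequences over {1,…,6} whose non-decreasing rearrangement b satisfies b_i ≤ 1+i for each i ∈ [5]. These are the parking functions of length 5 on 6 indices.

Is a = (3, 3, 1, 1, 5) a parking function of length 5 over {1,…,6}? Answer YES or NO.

YES

Sorted: b = (1, 1, 3, 3, 5).
  b_1=1 ≤ 2
  b_2=1 ≤ 3
  b_3=3 ≤ 4
  b_4=3 ≤ 5
  b_5=5 ≤ 6
All bounds hold ⇒ YES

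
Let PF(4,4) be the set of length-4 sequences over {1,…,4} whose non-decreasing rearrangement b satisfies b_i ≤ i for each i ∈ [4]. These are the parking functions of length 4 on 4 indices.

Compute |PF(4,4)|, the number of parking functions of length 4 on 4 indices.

|PF| = (4+1−4)·(4+1)^{4−1} = 1×125 = 125 (Konheim–Weiss)
One tuple (1,1,1,4) → sorted (1,1,1,4): b_i ≤ i ∀i, a PF.

125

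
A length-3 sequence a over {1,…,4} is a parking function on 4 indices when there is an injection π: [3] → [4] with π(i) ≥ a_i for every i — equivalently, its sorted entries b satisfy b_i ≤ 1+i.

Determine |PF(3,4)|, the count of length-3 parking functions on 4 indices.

#PF = (4−3+1)·(4+1)^(3−1) = 2·25 = 50 (Konheim–Weiss)
E.g. (4,2,2) → sorted (2,2,4): b_i ≤ 1+i ∀i, a PF.

50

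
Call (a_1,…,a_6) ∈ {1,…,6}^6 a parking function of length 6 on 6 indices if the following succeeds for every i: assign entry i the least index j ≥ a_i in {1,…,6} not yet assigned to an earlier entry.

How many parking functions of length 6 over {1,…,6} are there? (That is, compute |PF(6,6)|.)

#PF = (7−6)·7^(6−1) = 1×16807 = 16807 (Pollak)
One tuple (5,2,5,1,3,4) → sorted (1,2,3,4,5,5): b_i ≤ i ∀i, a PF.

16807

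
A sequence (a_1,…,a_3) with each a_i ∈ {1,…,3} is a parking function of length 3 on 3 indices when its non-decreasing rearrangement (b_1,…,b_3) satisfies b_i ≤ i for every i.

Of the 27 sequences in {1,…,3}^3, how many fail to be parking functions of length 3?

11

|PF| = (4−3)·4^(3−1) = 1 · 16 = 16
One tuple (2,3,2) → sorted (2,2,3): b_1=2>1, not a PF.
Total 27; non-PF = 27−16 = 11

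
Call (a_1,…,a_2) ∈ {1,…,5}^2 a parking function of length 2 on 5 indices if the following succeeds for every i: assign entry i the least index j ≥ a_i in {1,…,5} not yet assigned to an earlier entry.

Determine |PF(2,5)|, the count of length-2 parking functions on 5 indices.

24

|PF| = 4·6^1 = 4×6 = 24
Check (5,2) → sorted (2,5): b_i ≤ 3+i ∀i, a PF.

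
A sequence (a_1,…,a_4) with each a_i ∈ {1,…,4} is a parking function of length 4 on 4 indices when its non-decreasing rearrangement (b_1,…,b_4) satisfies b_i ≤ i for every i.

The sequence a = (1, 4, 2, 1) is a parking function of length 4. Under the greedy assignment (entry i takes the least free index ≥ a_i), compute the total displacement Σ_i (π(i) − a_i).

2

Σπ(i) = 1+…+4 = 10; Σa = 1+4+2+1 = 8; disp = 10−8 = 2.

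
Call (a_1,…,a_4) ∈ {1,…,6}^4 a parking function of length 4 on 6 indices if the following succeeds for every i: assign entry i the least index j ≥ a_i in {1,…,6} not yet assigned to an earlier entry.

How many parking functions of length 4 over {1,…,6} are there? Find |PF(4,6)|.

|PF| = (6−4+1)·(6+1)^(4−1) = 3·343 = 1029 [KW]
E.g. (1,2,3,1) → sorted (1,1,2,3): b_i ≤ 2+i ∀i, a PF.

1029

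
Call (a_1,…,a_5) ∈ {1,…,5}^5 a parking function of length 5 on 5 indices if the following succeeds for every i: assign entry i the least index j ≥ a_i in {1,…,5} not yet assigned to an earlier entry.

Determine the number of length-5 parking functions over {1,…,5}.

1296

Count = (6−5)·6^(5−1) = 1 · 1296 = 1296 (Konheim–Weiss)
One tuple (2,5,2,1,3) → sorted (1,2,2,3,5): b_i ≤ i ∀i, a PF.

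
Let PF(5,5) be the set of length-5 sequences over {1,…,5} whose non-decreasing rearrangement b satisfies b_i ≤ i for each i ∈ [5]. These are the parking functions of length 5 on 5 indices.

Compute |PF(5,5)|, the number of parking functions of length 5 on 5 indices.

1296

|PF| = (6−5)·6^(5−1) = 1·1296 = 1296 (Konheim–Weiss)
Example (5,1,1,3,2) → sorted (1,1,2,3,5): b_i ≤ i ∀i, a PF.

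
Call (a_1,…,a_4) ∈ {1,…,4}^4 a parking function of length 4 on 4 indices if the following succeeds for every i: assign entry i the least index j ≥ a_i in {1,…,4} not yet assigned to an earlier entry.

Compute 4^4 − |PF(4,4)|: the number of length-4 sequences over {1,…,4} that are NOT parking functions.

131

|PF(4,4)| = (4+1−4)·(4+1)^{4−1} = 1 · 125 = 125 (Konheim–Weiss)
E.g. (4,3,1,3) → sorted (1,3,3,4): b_2=3>2, not a PF.
Total 256; non-PF = 256−125 = 131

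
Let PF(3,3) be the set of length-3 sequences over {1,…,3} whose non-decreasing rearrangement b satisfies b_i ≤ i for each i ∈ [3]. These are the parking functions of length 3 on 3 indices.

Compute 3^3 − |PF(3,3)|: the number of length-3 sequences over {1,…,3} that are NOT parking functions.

Count = 1·4^2 = 1×16 = 16 [KW]
One tuple (3,3,1) → sorted (1,3,3): b_2=3>2, not a PF.
Total 27; non-PF = 27−16 = 11

11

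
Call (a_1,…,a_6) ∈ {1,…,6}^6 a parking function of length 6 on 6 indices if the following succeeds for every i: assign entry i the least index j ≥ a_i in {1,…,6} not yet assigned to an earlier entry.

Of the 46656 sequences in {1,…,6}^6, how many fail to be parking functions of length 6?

29849

|PF(6,6)| = 1·7^5 = 1 · 16807 = 16807 (Pollak)
Check (4,4,4,2,6,6) → sorted (2,4,4,4,6,6): b_1=2>1, not a PF.
6^6 − 16807 = 46656 − 16807 = 29849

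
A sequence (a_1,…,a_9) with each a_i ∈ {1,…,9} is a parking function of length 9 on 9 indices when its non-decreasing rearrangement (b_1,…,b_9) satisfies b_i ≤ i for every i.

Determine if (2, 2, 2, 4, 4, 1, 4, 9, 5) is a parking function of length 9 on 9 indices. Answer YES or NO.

Order a: b = (1, 2, 2, 2, 4, 4, 4, 5, 9).
  b_1=1 ≤ 1
  b_2=2 ≤ 2
  b_3=2 ≤ 3
  b_4=2 ≤ 4
  b_5=4 ≤ 5
  b_6=4 ≤ 6
  b_7=4 ≤ 7
  b_8=5 ≤ 8
  b_9=9 ≤ 9
All bounds hold ⇒ YES

YES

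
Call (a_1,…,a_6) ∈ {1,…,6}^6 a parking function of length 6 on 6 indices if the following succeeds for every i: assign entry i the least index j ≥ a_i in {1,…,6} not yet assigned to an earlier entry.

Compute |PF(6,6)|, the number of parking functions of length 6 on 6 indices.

#PF = (6+1−6)·(6+1)^{6−1} = 1×16807 = 16807 (Konheim–Weiss)
E.g. (4,6,1,5,2,1) → sorted (1,1,2,4,5,6): b_i ≤ i ∀i, a PF.

16807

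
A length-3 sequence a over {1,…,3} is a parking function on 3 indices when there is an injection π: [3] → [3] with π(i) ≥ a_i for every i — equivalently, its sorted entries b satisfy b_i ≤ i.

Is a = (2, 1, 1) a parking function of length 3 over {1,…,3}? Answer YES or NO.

Rearranged: b = (1, 1, 2).
  b_1=1 ≤ 1
  b_2=1 ≤ 2
  b_3=2 ≤ 3
All bounds hold ⇒ YES

YES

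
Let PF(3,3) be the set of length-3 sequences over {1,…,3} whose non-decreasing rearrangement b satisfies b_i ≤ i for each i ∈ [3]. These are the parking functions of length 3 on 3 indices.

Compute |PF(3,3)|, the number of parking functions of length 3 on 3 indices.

|PF| = (3+1−3)·(3+1)^{3−1} = 1·16 = 16 (Pollak)
Example (1,3,1) → sorted (1,1,3): b_i ≤ i ∀i, a PF.

16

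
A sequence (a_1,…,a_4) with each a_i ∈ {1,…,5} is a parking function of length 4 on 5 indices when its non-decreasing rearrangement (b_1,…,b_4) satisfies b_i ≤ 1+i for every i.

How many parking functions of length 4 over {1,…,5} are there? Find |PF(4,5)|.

432

|PF| = 2·6^3 = 2×216 = 432 [KW]
E.g. (3,5,2,4) → sorted (2,3,4,5): b_i ≤ 1+i ∀i, a PF.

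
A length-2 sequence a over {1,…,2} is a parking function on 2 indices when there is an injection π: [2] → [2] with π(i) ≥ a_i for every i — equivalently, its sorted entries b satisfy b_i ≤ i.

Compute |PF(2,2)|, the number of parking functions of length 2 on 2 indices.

|PF(2,2)| = (3−2)·3^(2−1) = 1 · 3 = 3 (Konheim–Weiss)
One tuple (1,2) → sorted (1,2): b_i ≤ i ∀i, a PF.

3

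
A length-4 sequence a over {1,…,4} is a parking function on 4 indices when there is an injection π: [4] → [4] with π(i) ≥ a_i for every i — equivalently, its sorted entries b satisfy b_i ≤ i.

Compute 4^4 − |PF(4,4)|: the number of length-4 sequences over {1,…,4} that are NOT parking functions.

131

|PF| = (5−4)·5^(4−1) = 1·125 = 125 (Konheim–Weiss)
E.g. (4,2,4,4) → sorted (2,4,4,4): b_1=2>1, not a PF.
4^4 − 125 = 256 − 125 = 131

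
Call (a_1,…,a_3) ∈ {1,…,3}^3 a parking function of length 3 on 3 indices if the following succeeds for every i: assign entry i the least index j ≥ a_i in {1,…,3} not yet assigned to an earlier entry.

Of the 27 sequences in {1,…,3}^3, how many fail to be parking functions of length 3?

11

|PF| = (3+1−3)·(3+1)^{3−1} = 1 · 16 = 16
Example (3,3,1) → sorted (1,3,3): b_2=3>2, not a PF.
Total 27; non-PF = 27−16 = 11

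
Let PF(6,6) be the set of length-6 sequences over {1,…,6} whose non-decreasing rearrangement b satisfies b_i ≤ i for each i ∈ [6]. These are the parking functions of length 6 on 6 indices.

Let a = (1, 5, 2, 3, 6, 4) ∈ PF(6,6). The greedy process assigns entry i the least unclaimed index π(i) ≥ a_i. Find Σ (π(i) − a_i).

Σπ(i) = 1+…+6 = 21; Σa = 1+5+2+3+6+4 = 21; disp = 21−21 = 0.

0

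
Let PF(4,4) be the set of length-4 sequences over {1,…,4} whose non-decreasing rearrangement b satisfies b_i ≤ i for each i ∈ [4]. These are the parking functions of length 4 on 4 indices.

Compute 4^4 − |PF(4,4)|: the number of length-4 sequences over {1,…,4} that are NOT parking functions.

#PF = (4−4+1)·(4+1)^(4−1) = 1 · 125 = 125
Example (3,3,3,3) → sorted (3,3,3,3): b_1=3>1, not a PF.
4^4 − 125 = 256 − 125 = 131

131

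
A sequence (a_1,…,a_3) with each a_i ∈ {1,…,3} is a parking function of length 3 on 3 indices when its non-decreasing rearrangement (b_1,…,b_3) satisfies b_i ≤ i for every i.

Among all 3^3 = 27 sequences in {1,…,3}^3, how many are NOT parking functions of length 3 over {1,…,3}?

11

|PF| = (4−3)·4^(3−1) = 1·16 = 16 [KW]
One tuple (2,2,2) → sorted (2,2,2): b_1=2>1, not a PF.
Total 27; non-PF = 27−16 = 11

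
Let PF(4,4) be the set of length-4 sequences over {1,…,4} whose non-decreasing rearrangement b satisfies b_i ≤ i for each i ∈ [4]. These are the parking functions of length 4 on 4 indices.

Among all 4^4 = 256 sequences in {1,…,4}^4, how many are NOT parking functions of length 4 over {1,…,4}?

131

Count = (4−4+1)·(4+1)^(4−1) = 1·125 = 125 (Konheim–Weiss)
Example (2,2,4,4) → sorted (2,2,4,4): b_1=2>1, not a PF.
Total 256; non-PF = 256−125 = 131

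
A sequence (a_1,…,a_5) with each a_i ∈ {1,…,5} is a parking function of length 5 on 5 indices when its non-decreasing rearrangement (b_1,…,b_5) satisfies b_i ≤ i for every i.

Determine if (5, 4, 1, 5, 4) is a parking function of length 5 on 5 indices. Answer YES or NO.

Rearranged: b = (1, 4, 4, 5, 5).
  b_1=1 ≤ 1
  b_2=4 > 2
  fails at i=2 ⇒ NO

NO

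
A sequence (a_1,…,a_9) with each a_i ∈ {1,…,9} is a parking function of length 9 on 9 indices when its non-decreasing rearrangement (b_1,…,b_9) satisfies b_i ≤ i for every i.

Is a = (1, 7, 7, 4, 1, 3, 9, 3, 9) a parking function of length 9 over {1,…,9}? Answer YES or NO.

NO

Rearranged: b = (1, 1, 3, 3, 4, 7, 7, 9, 9).
  b_1=1 ≤ 1
  b_2=1 ≤ 2
  b_3=3 ≤ 3
  b_4=3 ≤ 4
  b_5=4 ≤ 5
  b_6=7 > 6
  fails at i=6 ⇒ NO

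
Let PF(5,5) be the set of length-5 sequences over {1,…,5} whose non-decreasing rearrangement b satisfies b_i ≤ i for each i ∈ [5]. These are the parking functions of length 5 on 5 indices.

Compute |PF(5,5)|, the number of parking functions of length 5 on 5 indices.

1296

|PF(5,5)| = (6−5)·6^(5−1) = 1×1296 = 1296 [KW]
Example (3,2,2,4,1) → sorted (1,2,2,3,4): b_i ≤ i ∀i, a PF.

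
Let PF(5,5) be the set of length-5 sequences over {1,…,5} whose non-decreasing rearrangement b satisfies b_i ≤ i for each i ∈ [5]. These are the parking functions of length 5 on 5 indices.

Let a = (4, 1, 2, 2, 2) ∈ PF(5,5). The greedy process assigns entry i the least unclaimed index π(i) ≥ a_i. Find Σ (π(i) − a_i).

4

Σπ(i) = 1+…+5 = 15; Σa = 4+1+2+2+2 = 11; disp = 15−11 = 4.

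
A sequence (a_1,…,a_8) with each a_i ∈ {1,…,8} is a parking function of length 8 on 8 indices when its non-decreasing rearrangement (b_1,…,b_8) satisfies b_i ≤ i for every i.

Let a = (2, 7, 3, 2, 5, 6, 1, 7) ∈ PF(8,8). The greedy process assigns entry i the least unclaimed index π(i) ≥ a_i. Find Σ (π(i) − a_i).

3

Σπ(i) = 1+…+8 = 36; Σa = 2+7+3+2+5+6+1+7 = 33; disp = 36−33 = 3.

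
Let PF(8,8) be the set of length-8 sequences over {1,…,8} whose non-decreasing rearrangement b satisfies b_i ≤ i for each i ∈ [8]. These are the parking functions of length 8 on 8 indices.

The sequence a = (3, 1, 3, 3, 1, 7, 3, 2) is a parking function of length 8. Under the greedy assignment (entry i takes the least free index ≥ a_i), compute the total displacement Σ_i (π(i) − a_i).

13

Σπ = 36 ({1..8} each once); Σa = 3+1+3+3+1+7+3+2 = 23; disp = 36−23 = 13.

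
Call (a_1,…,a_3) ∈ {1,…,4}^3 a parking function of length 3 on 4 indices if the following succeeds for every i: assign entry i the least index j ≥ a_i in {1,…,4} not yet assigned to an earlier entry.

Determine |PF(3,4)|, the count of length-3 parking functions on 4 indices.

|PF(3,4)| = (5−3)·5^(3−1) = 2×25 = 50 [KW]
One tuple (1,4,3) → sorted (1,3,4): b_i ≤ 1+i ∀i, a PF.

50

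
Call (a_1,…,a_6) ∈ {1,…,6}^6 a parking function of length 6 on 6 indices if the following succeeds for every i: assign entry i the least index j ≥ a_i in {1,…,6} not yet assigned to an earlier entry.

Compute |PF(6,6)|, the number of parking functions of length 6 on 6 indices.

Count = (6+1−6)·(6+1)^{6−1} = 1 · 16807 = 16807 [KW]
Example (1,5,4,1,3,1) → sorted (1,1,1,3,4,5): b_i ≤ i ∀i, a PF.

16807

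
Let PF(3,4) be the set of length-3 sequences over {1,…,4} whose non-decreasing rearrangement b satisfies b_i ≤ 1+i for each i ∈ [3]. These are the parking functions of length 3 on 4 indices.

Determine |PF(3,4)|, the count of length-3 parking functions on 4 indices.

|PF| = (4+1−3)·(4+1)^{3−1} = 2·25 = 50
E.g. (2,1,4) → sorted (1,2,4): b_i ≤ 1+i ∀i, a PF.

50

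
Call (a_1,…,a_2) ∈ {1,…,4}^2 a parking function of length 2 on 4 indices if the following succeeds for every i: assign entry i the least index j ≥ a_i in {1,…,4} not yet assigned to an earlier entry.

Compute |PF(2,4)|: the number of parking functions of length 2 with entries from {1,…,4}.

15

Count = 3·5^1 = 3×5 = 15 (Pollak)
Check (2,1) → sorted (1,2): b_i ≤ 2+i ∀i, a PF.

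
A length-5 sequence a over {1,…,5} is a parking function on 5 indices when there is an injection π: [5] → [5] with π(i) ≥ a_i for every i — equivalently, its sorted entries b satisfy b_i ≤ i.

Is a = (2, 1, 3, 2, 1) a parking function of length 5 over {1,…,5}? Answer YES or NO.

YES

Order a: b = (1, 1, 2, 2, 3).
  b_1=1 ≤ 1
  b_2=1 ≤ 2
  b_3=2 ≤ 3
  b_4=2 ≤ 4
  b_5=3 ≤ 5
All bounds hold ⇒ YES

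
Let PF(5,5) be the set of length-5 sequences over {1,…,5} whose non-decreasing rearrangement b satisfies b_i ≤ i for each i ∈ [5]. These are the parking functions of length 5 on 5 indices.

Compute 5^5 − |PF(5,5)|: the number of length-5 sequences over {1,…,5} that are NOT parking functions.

|PF| = (5+1−5)·(5+1)^{5−1} = 1 · 1296 = 1296
Check (3,4,4,5,3) → sorted (3,3,4,4,5): b_1=3>1, not a PF.
So 3125 − 1296 = 1829 fail.

1829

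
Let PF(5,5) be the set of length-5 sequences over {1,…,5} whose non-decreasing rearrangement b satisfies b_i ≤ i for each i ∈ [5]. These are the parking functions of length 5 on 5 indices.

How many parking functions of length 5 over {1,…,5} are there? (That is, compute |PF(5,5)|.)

|PF| = 1·6^4 = 1×1296 = 1296
Check (3,1,3,2,3) → sorted (1,2,3,3,3): b_i ≤ i ∀i, a PF.

1296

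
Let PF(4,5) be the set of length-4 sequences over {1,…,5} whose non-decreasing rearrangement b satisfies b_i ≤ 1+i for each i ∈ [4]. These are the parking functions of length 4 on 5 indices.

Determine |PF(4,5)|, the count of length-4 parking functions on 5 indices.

|PF| = (5−4+1)·(5+1)^(4−1) = 2 · 216 = 432 (Konheim–Weiss)
E.g. (5,1,3,4) → sorted (1,3,4,5): b_i ≤ 1+i ∀i, a PF.

432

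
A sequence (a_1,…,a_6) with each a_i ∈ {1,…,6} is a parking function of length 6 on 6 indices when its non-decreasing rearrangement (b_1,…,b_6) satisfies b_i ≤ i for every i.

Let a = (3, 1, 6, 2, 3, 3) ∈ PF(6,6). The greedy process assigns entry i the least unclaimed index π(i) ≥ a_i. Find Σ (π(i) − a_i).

3

Σπ(i) = 1+…+6 = 21; Σa = 3+1+6+2+3+3 = 18; disp = 21−18 = 3.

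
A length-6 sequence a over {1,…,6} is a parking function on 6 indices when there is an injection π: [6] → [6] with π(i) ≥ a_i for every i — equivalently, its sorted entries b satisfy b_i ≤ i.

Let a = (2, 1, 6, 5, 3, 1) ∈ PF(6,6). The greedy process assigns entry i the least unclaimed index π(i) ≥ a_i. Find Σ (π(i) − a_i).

3

Σπ = 21 ({1..6} each once); Σa = 2+1+6+5+3+1 = 18; disp = 21−18 = 3.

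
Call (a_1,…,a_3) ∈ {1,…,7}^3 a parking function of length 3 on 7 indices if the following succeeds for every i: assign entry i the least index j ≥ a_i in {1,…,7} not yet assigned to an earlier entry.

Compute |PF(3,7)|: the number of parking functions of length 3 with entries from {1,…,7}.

|PF| = (7+1−3)·(7+1)^{3−1} = 5×64 = 320
E.g. (5,3,1) → sorted (1,3,5): b_i ≤ 4+i ∀i, a PF.

320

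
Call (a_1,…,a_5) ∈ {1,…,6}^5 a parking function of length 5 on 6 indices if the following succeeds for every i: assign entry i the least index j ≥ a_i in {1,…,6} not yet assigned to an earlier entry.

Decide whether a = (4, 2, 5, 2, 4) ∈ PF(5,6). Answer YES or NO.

Sorted: b = (2, 2, 4, 4, 5).
  b_1=2 ≤ 2
  b_2=2 ≤ 3
  b_3=4 ≤ 4
  b_4=4 ≤ 5
  b_5=5 ≤ 6
All bounds hold ⇒ YES

YES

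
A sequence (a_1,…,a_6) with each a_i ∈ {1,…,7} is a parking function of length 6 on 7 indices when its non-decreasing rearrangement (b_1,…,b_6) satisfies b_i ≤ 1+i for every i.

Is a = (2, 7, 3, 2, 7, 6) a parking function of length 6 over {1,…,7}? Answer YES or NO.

NO

Rearranged: b = (2, 2, 3, 6, 7, 7).
  b_1=2 ≤ 2
  b_2=2 ≤ 3
  b_3=3 ≤ 4
  b_4=6 > 5
  fails at i=4 ⇒ NO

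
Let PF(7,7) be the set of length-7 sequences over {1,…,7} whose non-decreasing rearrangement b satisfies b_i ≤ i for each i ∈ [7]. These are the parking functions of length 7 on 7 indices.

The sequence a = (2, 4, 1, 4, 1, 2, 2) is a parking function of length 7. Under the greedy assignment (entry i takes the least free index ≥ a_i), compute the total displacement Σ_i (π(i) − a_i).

Σπ = 28 ({1..7} each once); Σa = 2+4+1+4+1+2+2 = 16; disp = 28−16 = 12.

12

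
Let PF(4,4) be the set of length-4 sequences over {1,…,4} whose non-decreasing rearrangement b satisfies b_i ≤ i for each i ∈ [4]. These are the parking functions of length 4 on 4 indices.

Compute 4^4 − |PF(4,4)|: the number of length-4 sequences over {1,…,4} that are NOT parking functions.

#PF = (5−4)·5^(4−1) = 1·125 = 125 (Pollak)
One tuple (2,3,2,4) → sorted (2,2,3,4): b_1=2>1, not a PF.
Total 256; non-PF = 256−125 = 131

131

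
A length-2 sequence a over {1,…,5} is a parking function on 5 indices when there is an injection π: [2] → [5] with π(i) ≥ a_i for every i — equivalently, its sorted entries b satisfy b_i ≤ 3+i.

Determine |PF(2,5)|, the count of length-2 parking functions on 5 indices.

24

Count = (5+1−2)·(5+1)^{2−1} = 4×6 = 24 (Konheim–Weiss)
E.g. (4,4) → sorted (4,4): b_i ≤ 3+i ∀i, a PF.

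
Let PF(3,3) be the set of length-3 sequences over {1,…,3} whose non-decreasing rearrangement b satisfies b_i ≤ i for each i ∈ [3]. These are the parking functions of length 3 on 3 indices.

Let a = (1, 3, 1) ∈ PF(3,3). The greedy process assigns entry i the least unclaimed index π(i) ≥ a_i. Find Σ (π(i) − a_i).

Σπ = 3·4/2 = 6 (π permutes [3]); Σa = 1+3+1 = 5; disp = 6−5 = 1.

1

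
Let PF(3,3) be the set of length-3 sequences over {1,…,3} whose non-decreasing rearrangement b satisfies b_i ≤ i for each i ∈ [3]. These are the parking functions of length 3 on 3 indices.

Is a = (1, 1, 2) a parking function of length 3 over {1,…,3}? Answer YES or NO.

Sorted: b = (1, 1, 2).
  b_1=1 ≤ 1
  b_2=1 ≤ 2
  b_3=2 ≤ 3
All bounds hold ⇒ YES

YES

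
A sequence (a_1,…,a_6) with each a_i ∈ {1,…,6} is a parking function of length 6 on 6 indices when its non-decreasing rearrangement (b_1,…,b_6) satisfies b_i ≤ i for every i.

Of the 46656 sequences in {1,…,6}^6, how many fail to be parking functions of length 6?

|PF| = 1·7^5 = 1 · 16807 = 16807 (Pollak)
E.g. (5,4,2,5,3,6) → sorted (2,3,4,5,5,6): b_1=2>1, not a PF.
6^6 − 16807 = 46656 − 16807 = 29849

29849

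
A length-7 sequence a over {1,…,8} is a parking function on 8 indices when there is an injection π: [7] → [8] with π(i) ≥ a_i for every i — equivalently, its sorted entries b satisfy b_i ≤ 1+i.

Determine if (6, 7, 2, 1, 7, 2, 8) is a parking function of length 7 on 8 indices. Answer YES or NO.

NO

Order a: b = (1, 2, 2, 6, 7, 7, 8).
  b_1=1 ≤ 2
  b_2=2 ≤ 3
  b_3=2 ≤ 4
  b_4=6 > 5
  fails at i=4 ⇒ NO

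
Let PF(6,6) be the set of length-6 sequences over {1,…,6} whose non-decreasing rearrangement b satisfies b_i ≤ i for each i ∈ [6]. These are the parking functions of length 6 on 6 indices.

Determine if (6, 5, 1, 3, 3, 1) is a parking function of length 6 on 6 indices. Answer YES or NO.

Sorted: b = (1, 1, 3, 3, 5, 6).
  b_1=1 ≤ 1
  b_2=1 ≤ 2
  b_3=3 ≤ 3
  b_4=3 ≤ 4
  b_5=5 ≤ 5
  b_6=6 ≤ 6
All bounds hold ⇒ YES

YES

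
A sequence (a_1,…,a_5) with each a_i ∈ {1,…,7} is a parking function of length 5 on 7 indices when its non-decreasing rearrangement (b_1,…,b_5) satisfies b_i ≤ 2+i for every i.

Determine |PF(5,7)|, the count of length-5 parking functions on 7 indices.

12288

#PF = (7+1−5)·(7+1)^{5−1} = 3×4096 = 12288 (Pollak)
Example (5,3,4,4,3) → sorted (3,3,4,4,5): b_i ≤ 2+i ∀i, a PF.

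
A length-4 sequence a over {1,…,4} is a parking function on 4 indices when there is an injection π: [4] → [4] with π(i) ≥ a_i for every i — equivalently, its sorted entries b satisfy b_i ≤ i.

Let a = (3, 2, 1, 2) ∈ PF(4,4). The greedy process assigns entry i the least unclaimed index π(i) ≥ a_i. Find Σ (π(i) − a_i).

2

Σπ = 10 ({1..4} each once); Σa = 3+2+1+2 = 8; disp = 10−8 = 2.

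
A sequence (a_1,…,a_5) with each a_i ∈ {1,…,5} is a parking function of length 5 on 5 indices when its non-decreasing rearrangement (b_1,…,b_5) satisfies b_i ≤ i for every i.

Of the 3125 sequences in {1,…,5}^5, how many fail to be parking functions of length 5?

|PF(5,5)| = (5+1−5)·(5+1)^{5−1} = 1×1296 = 1296 [KW]
Example (5,3,3,5,5) → sorted (3,3,5,5,5): b_1=3>1, not a PF.
So 3125 − 1296 = 1829 fail.

1829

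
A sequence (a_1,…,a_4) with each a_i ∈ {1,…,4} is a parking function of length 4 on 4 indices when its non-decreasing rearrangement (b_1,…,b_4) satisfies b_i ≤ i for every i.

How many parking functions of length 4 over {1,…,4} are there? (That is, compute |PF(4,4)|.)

|PF| = 1·5^3 = 1·125 = 125
One tuple (2,2,1,1) → sorted (1,1,2,2): b_i ≤ i ∀i, a PF.

125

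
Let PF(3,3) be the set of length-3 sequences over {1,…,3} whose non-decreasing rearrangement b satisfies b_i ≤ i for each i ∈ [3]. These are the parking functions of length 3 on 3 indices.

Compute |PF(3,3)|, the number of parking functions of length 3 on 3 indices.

#PF = (3−3+1)·(3+1)^(3−1) = 1 · 16 = 16 [KW]
E.g. (1,1,2) → sorted (1,1,2): b_i ≤ i ∀i, a PF.

16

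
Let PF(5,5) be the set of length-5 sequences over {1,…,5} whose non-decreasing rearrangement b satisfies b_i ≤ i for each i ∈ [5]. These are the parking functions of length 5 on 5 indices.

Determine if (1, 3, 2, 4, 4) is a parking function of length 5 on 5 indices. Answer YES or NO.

YES

Rearranged: b = (1, 2, 3, 4, 4).
  b_1=1 ≤ 1
  b_2=2 ≤ 2
  b_3=3 ≤ 3
  b_4=4 ≤ 4
  b_5=4 ≤ 5
All bounds hold ⇒ YES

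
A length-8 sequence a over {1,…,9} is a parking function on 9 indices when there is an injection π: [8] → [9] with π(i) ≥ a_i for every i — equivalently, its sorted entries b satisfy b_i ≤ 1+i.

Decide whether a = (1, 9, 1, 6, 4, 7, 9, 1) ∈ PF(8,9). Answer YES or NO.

NO

Sorted: b = (1, 1, 1, 4, 6, 7, 9, 9).
  b_1=1 ≤ 2
  b_2=1 ≤ 3
  b_3=1 ≤ 4
  b_4=4 ≤ 5
  b_5=6 ≤ 6
  b_6=7 ≤ 7
  b_7=9 > 8
  fails at i=7 ⇒ NO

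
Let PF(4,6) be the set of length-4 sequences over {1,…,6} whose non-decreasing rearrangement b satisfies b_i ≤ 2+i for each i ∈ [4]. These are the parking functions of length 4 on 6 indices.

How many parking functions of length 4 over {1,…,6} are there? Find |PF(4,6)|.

Count = (7−4)·7^(4−1) = 3×343 = 1029 (Pollak)
One tuple (2,4,1,4) → sorted (1,2,4,4): b_i ≤ 2+i ∀i, a PF.

1029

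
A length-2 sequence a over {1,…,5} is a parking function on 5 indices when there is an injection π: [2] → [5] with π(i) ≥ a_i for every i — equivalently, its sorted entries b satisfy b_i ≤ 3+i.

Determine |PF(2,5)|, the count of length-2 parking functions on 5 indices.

|PF| = (5−2+1)·(5+1)^(2−1) = 4 · 6 = 24 (Pollak)
Check (4,3) → sorted (3,4): b_i ≤ 3+i ∀i, a PF.

24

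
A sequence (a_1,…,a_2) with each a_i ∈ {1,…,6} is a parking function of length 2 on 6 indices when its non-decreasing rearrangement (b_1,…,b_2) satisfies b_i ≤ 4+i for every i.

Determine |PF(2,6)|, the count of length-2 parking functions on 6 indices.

#PF = (6−2+1)·(6+1)^(2−1) = 5 · 7 = 35 [KW]
One tuple (5,2) → sorted (2,5): b_i ≤ 4+i ∀i, a PF.

35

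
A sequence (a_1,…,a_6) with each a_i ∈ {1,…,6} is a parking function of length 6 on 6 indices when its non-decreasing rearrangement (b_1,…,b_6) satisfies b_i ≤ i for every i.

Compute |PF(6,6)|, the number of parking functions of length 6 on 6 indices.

16807

Count = (6+1−6)·(6+1)^{6−1} = 1·16807 = 16807 (Pollak)
E.g. (5,1,6,4,1,1) → sorted (1,1,1,4,5,6): b_i ≤ i ∀i, a PF.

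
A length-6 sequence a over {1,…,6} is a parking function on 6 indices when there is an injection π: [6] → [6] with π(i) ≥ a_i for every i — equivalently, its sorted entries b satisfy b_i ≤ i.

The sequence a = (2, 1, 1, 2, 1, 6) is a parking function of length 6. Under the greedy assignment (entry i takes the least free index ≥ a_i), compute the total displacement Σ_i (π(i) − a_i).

8

Σπ(i) = 1+…+6 = 21; Σa = 2+1+1+2+1+6 = 13; disp = 21−13 = 8.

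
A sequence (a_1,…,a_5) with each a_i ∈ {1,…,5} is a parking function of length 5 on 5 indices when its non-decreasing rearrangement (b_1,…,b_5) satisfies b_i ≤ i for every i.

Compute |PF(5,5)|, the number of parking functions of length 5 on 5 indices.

Count = (5−5+1)·(5+1)^(5−1) = 1·1296 = 1296 [KW]
E.g. (3,1,2,3,5) → sorted (1,2,3,3,5): b_i ≤ i ∀i, a PF.

1296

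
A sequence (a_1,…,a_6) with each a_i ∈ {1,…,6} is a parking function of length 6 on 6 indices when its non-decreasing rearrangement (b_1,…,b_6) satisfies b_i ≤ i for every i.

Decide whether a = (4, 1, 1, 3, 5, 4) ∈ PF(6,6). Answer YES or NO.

Sorted: b = (1, 1, 3, 4, 4, 5).
  b_1=1 ≤ 1
  b_2=1 ≤ 2
  b_3=3 ≤ 3
  b_4=4 ≤ 4
  b_5=4 ≤ 5
  b_6=5 ≤ 6
All bounds hold ⇒ YES

YES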